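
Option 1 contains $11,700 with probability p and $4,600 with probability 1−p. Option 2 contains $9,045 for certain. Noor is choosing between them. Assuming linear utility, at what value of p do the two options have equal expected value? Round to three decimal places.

p·11700 + (1−p)·4600 = 9045
7100p + 4600 = 9045
p = (9045 − 4600) / 7100

p = 0.626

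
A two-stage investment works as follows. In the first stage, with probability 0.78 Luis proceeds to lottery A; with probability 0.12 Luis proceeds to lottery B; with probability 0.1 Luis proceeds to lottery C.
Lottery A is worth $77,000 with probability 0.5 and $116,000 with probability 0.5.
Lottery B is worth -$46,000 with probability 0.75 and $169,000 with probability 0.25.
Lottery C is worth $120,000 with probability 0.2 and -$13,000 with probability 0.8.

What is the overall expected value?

$77,560

EV(A) = 0.5 × 77000 + 0.5 × 116000 = 38500 + 58000 = 96500
EV(B) = 0.75 × (-46000) + 0.25 × 169000 = -34500 + 42250 = 7750
EV(C) = 0.2 × 120000 + 0.8 × (-13000) = 24000 − 10400 = 13600
Overall = 0.78 × 96500 + 0.12 × 7750 + 0.1 × 13600 = 75270 + 930 + 1360 = 77560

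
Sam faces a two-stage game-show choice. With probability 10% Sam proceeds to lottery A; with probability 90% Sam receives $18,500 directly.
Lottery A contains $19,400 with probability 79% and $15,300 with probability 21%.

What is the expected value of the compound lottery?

$18,503.90

EV(A) = 0.79 × 19400 + 0.21 × 15300 = 15326 + 3213 = 18539
Branch B: 18500 (certain)
Overall = 0.1 × 18539 + 0.9 × 18500 = 1853.9 + 16650 = 18503.9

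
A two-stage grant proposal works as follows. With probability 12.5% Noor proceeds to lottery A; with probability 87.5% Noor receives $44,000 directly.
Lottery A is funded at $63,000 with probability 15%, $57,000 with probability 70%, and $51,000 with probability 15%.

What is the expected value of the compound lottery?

EV(A) = 0.15 × 63000 + 0.7 × 57000 + 0.15 × 51000 = 9450 + 39900 + 7650 = 57000
Branch B: 44000 (certain)
Overall = 0.125 × 57000 + 0.875 × 44000 = 7125 + 38500 = 45625

$45,625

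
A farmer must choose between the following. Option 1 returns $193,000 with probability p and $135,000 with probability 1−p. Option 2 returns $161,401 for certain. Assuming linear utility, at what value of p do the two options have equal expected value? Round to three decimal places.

p = 0.455

p·193000 + (1−p)·135000 = 161401
58000p + 135000 = 161401
p = (161401 − 135000) / 58000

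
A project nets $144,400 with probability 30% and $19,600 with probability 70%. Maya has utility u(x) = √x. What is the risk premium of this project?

E[u] = 0.3·√144400 + 0.7·√19600 = 0.3·380 + 0.7·140 = 212
CE = (212)² = 44944
Risk premium = EV − CE = 57040 − 44944 = 12096

$12,096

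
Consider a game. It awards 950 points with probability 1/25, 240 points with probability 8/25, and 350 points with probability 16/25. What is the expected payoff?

338.8 points

EV = 1/25 × 950 + 8/25 × 240 + 16/25 × 350 = 38 + 76.8 + 224 = 338.8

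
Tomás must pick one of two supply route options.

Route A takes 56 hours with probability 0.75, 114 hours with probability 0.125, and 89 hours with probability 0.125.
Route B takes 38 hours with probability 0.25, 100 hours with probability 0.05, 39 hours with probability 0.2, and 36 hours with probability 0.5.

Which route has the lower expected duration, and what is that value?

Route A = 0.75 × 56 + 0.125 × 114 + 0.125 × 89 = 42 + 14.25 + 11.125 = 67.375
Route B = 0.25 × 38 + 0.05 × 100 + 0.2 × 39 + 0.5 × 36 = 9.5 + 5 + 7.8 + 18 = 40.3

Route B (40.3 hours)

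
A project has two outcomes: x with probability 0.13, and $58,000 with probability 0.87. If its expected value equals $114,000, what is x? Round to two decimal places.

x = $488,769.23

0.13·x + 0.87·58000 = 114000
0.13·x = 114000 − 50460 = 63540
x = 63540 / 0.13 = 488769.2308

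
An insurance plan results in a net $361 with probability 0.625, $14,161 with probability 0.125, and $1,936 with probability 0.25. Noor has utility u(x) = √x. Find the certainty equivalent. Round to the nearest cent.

$1,425.06

E[u] = 0.625·√361 + 0.125·√14161 + 0.25·√1936 = 0.625·19 + 0.125·119 + 0.25·44 = 37.75
CE = (37.75)² = 1425.0625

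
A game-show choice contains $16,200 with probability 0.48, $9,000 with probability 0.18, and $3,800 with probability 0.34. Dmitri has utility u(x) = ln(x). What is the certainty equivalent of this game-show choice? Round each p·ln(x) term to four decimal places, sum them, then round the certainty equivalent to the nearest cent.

E[u] = 0.48·ln(16200) + 0.18·ln(9000) + 0.34·ln(3800) = 4.6525 + 1.6389 + 2.8025 = 9.0939
CE = e^9.0939 ≈ 8900.83

$8,900.83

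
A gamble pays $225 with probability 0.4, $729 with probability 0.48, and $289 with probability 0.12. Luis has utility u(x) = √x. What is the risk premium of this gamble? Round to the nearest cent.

$33.60

E[u] = 0.4·√225 + 0.48·√729 + 0.12·√289 = 0.4·15 + 0.48·27 + 0.12·17 = 21
CE = (21)² = 441
Risk premium = EV − CE = 474.6 − 441 = 33.6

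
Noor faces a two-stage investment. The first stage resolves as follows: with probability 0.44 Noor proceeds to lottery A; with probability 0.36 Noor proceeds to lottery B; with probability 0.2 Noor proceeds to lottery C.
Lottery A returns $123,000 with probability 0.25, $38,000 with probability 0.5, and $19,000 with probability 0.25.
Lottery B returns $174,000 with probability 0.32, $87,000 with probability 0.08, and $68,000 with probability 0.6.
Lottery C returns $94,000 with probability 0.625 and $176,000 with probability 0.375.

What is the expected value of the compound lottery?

EV(A) = 0.25 × 123000 + 0.5 × 38000 + 0.25 × 19000 = 30750 + 19000 + 4750 = 54500
EV(B) = 0.32 × 174000 + 0.08 × 87000 + 0.6 × 68000 = 55680 + 6960 + 40800 = 103440
EV(C) = 0.625 × 94000 + 0.375 × 176000 = 58750 + 66000 = 124750
Overall = 0.44 × 54500 + 0.36 × 103440 + 0.2 × 124750 = 23980 + 37238.4 + 24950 = 86168.4

$86,168.40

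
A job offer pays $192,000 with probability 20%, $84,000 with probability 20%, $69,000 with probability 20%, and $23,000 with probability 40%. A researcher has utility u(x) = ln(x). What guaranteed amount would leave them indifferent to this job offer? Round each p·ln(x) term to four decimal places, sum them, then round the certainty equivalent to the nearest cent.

$56,755.05

E[u] = 0.2·ln(192000) + 0.2·ln(84000) + 0.2·ln(69000) + 0.4·ln(23000) = 2.4331 + 2.2677 + 2.2284 + 4.0173 = 10.9465
CE = e^10.9465 ≈ 56755.05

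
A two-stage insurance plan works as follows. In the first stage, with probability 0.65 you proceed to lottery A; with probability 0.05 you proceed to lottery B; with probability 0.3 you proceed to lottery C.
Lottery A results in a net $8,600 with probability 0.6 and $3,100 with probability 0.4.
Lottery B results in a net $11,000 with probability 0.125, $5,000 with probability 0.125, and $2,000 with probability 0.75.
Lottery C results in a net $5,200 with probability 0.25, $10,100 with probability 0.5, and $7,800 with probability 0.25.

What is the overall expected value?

EV(A) = 0.6 × 8600 + 0.4 × 3100 = 5160 + 1240 = 6400
EV(B) = 0.125 × 11000 + 0.125 × 5000 + 0.75 × 2000 = 1375 + 625 + 1500 = 3500
EV(C) = 0.25 × 5200 + 0.5 × 10100 + 0.25 × 7800 = 1300 + 5050 + 1950 = 8300
Overall = 0.65 × 6400 + 0.05 × 3500 + 0.3 × 8300 = 4160 + 175 + 2490 = 6825

$6,825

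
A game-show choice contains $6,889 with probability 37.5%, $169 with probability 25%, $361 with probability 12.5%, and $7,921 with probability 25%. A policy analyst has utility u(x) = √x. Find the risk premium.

E[u] = 0.375·√6889 + 0.25·√169 + 0.125·√361 + 0.25·√7921 = 0.375·83 + 0.25·13 + 0.125·19 + 0.25·89 = 59
CE = (59)² = 3481
Risk premium = EV − CE = 4651 − 3481 = 1170

$1,170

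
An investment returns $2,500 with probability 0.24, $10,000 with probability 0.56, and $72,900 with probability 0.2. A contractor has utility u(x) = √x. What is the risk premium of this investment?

E[u] = 0.24·√2500 + 0.56·√10000 + 0.2·√72900 = 0.24·50 + 0.56·100 + 0.2·270 = 122
CE = (122)² = 14884
Risk premium = EV − CE = 20780 − 14884 = 5896

$5,896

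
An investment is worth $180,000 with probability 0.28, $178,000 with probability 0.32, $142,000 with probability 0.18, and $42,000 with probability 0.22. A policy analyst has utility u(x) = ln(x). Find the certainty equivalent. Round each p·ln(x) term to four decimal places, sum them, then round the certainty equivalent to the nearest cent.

E[u] = 0.28·ln(180000) + 0.32·ln(178000) + 0.18·ln(142000) + 0.22·ln(42000) = 3.3882 + 3.8687 + 2.1354 + 2.3420 = 11.7343
CE = e^11.7343 ≈ 124779.07

$124,779.07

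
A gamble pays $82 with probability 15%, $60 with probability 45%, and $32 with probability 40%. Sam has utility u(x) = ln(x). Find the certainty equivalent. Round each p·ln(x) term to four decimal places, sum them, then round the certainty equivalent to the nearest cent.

$48.90

E[u] = 0.15·ln(82) + 0.45·ln(60) + 0.4·ln(32) = 0.6610 + 1.8425 + 1.3863 = 3.8898
CE = e^3.8898 ≈ 48.90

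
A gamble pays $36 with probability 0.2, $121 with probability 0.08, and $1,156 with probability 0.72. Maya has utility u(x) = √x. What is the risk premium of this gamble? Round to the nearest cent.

$143.77

E[u] = 0.2·√36 + 0.08·√121 + 0.72·√1156 = 0.2·6 + 0.08·11 + 0.72·34 = 26.56
CE = (26.56)² = 705.4336
Risk premium = EV − CE = 849.2 − 705.4336 = 143.7664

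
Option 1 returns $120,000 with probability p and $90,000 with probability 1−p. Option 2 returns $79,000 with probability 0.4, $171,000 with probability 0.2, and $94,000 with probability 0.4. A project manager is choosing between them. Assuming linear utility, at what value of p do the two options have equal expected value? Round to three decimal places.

p = 0.447

EV(Option 2) = 0.4 × 79000 + 0.2 × 171000 + 0.4 × 94000 = 31600 + 34200 + 37600 = 103400
p·120000 + (1−p)·90000 = 103400
30000p + 90000 = 103400
p = (103400 − 90000) / 30000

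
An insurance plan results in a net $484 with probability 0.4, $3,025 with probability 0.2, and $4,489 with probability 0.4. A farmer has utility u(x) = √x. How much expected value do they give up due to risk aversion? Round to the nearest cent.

$422.64

E[u] = 0.4·√484 + 0.2·√3025 + 0.4·√4489 = 0.4·22 + 0.2·55 + 0.4·67 = 46.6
CE = (46.6)² = 2171.56
Risk premium = EV − CE = 2594.2 − 2171.56 = 422.64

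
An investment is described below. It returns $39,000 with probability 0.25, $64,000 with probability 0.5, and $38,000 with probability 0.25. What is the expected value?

$51,250

EV = 0.25 × 39000 + 0.5 × 64000 + 0.25 × 38000 = 9750 + 32000 + 9500 = 51250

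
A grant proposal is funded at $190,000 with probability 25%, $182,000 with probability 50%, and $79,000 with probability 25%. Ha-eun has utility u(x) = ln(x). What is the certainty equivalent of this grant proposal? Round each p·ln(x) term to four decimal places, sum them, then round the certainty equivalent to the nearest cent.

$149,327.92

E[u] = 0.25·ln(190000) + 0.5·ln(182000) + 0.25·ln(79000) = 3.0387 + 6.0559 + 2.8193 = 11.9139
CE = e^11.9139 ≈ 149327.92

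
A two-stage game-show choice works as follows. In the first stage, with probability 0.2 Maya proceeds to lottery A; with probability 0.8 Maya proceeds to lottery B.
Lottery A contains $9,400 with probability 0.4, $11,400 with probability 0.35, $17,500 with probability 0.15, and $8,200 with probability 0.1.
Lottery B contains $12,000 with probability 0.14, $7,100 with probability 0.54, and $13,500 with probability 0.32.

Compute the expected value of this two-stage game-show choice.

EV(A) = 0.4 × 9400 + 0.35 × 11400 + 0.15 × 17500 + 0.1 × 8200 = 3760 + 3990 + 2625 + 820 = 11195
EV(B) = 0.14 × 12000 + 0.54 × 7100 + 0.32 × 13500 = 1680 + 3834 + 4320 = 9834
Overall = 0.2 × 11195 + 0.8 × 9834 = 2239 + 7867.2 = 10106.2

$10,106.20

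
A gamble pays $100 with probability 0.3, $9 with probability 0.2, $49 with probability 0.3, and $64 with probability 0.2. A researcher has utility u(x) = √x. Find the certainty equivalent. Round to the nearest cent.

$53.29

E[u] = 0.3·√100 + 0.2·√9 + 0.3·√49 + 0.2·√64 = 0.3·10 + 0.2·3 + 0.3·7 + 0.2·8 = 7.3
CE = (7.3)² = 53.29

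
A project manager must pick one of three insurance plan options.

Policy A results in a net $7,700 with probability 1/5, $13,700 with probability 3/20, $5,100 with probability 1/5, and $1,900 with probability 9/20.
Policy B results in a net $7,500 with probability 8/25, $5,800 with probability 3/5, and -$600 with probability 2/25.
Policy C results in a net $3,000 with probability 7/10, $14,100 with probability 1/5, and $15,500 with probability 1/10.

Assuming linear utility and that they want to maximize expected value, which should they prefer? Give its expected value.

Policy A = 1/5 × 7700 + 3/20 × 13700 + 1/5 × 5100 + 9/20 × 1900 = 1540 + 2055 + 1020 + 855 = 5470
Policy B = 8/25 × 7500 + 3/5 × 5800 + 2/25 × (-600) = 2400 + 3480 − 48 = 5832
Policy C = 7/10 × 3000 + 1/5 × 14100 + 1/10 × 15500 = 2100 + 2820 + 1550 = 6470

Policy C ($6,470)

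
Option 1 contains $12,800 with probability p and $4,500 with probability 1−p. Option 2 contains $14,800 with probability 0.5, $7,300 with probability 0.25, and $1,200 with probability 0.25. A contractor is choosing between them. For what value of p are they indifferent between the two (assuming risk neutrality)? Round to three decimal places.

p = 0.605

EV(Option 2) = 0.5 × 14800 + 0.25 × 7300 + 0.25 × 1200 = 7400 + 1825 + 300 = 9525
p·12800 + (1−p)·4500 = 9525
8300p + 4500 = 9525
p = (9525 − 4500) / 8300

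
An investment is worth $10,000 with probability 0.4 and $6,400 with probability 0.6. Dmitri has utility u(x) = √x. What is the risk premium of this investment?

E[u] = 0.4·√10000 + 0.6·√6400 = 0.4·100 + 0.6·80 = 88
CE = (88)² = 7744
Risk premium = EV − CE = 7840 − 7744 = 96

$96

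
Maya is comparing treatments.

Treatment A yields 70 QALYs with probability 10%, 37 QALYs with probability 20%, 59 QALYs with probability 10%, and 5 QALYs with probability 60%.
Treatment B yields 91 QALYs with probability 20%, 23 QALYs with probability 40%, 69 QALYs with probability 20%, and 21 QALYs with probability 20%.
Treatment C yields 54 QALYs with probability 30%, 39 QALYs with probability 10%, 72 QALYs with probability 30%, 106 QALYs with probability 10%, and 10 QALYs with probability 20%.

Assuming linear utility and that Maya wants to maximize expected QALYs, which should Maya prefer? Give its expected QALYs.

Treatment A = 0.1 × 70 + 0.2 × 37 + 0.1 × 59 + 0.6 × 5 = 7 + 7.4 + 5.9 + 3 = 23.3
Treatment B = 0.2 × 91 + 0.4 × 23 + 0.2 × 69 + 0.2 × 21 = 18.2 + 9.2 + 13.8 + 4.2 = 45.4
Treatment C = 0.3 × 54 + 0.1 × 39 + 0.3 × 72 + 0.1 × 106 + 0.2 × 10 = 16.2 + 3.9 + 21.6 + 10.6 + 2 = 54.3

Treatment C (54.3 QALYs)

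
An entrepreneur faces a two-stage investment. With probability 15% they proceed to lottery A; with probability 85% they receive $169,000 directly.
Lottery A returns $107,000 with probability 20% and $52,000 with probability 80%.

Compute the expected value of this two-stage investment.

EV(A) = 0.2 × 107000 + 0.8 × 52000 = 21400 + 41600 = 63000
Branch B: 169000 (certain)
Overall = 0.15 × 63000 + 0.85 × 169000 = 9450 + 143650 = 153100

$153,100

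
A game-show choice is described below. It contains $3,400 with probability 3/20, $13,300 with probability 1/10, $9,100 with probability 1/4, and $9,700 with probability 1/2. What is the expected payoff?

$8,965

EV = 3/20 × 3400 + 1/10 × 13300 + 1/4 × 9100 + 1/2 × 9700 = 510 + 1330 + 2275 + 4850 = 8965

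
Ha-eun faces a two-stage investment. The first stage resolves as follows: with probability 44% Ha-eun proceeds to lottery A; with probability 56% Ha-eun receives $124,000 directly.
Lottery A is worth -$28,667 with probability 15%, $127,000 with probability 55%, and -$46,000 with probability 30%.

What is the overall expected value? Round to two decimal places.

EV(A) = 0.15 × (-28667) + 0.55 × 127000 + 0.3 × (-46000) = -4300.05 + 69850 − 13800 = 51749.95
Branch B: 124000 (certain)
Overall = 0.44 × 51749.95 + 0.56 × 124000 = 22769.978 + 69440 = 92209.978

$92,209.98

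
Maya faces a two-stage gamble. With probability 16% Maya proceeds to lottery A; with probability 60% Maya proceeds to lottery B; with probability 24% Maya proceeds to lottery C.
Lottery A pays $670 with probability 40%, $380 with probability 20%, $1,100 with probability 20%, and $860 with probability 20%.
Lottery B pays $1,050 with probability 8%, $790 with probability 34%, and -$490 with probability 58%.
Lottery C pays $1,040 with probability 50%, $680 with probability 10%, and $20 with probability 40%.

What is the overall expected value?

EV(A) = 0.4 × 670 + 0.2 × 380 + 0.2 × 1100 + 0.2 × 860 = 268 + 76 + 220 + 172 = 736
EV(B) = 0.08 × 1050 + 0.34 × 790 + 0.58 × (-490) = 84 + 268.6 − 284.2 = 68.4
EV(C) = 0.5 × 1040 + 0.1 × 680 + 0.4 × 20 = 520 + 68 + 8 = 596
Overall = 0.16 × 736 + 0.6 × 68.4 + 0.24 × 596 = 117.76 + 41.04 + 143.04 = 301.84

$301.84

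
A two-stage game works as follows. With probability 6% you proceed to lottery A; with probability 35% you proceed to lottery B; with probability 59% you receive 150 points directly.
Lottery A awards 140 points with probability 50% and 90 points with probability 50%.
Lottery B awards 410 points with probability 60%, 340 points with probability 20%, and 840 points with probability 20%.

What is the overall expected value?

264.1 points

EV(A) = 0.5 × 140 + 0.5 × 90 = 70 + 45 = 115
EV(B) = 0.6 × 410 + 0.2 × 340 + 0.2 × 840 = 246 + 68 + 168 = 482
Branch C: 150 (certain)
Overall = 0.06 × 115 + 0.35 × 482 + 0.59 × 150 = 6.9 + 168.7 + 88.5 = 264.1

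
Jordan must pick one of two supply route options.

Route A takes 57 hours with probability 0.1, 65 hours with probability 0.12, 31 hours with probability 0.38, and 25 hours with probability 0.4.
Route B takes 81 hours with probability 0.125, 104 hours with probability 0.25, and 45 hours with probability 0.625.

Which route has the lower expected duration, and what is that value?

Route A (35.28 hours)

Route A = 0.1 × 57 + 0.12 × 65 + 0.38 × 31 + 0.4 × 25 = 5.7 + 7.8 + 11.78 + 10 = 35.28
Route B = 0.125 × 81 + 0.25 × 104 + 0.625 × 45 = 10.125 + 26 + 28.125 = 64.25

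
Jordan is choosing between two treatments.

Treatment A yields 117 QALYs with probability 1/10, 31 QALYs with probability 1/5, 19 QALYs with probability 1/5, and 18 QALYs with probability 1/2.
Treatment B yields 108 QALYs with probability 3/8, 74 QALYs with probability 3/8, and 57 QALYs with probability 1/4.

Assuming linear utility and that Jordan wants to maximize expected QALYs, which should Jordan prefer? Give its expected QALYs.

Treatment A = 1/10 × 117 + 1/5 × 31 + 1/5 × 19 + 1/2 × 18 = 11.7 + 6.2 + 3.8 + 9 = 30.7
Treatment B = 3/8 × 108 + 3/8 × 74 + 1/4 × 57 = 40.5 + 27.75 + 14.25 = 82.5

Treatment B (82.5 QALYs)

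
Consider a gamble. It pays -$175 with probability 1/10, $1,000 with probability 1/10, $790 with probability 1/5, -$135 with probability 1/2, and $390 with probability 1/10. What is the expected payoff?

$212

EV = 1/10 × (-175) + 1/10 × 1000 + 1/5 × 790 + 1/2 × (-135) + 1/10 × 390 = -17.5 + 100 + 158 − 67.5 + 39 = 212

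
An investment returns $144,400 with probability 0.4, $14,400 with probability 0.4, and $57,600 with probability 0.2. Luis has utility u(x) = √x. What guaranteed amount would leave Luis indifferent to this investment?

$61,504

E[u] = 0.4·√144400 + 0.4·√14400 + 0.2·√57600 = 0.4·380 + 0.4·120 + 0.2·240 = 248
CE = (248)² = 61504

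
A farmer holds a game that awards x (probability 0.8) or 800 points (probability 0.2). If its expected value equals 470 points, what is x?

x = 387.5 points

0.8·x + 0.2·800 = 470
0.8·x = 470 − 160 = 310
x = 310 / 0.8 = 387.5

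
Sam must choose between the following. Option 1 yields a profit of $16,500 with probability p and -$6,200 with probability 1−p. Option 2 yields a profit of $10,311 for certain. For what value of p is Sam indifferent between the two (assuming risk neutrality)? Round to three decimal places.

p = 0.727

p·16500 + (1−p)·(-6200) = 10311
22700p − 6200 = 10311
p = (10311 + 6200) / 22700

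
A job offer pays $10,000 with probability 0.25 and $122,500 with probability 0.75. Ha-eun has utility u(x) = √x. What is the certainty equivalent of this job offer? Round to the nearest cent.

E[u] = 0.25·√10000 + 0.75·√122500 = 0.25·100 + 0.75·350 = 287.5
CE = (287.5)² = 82656.25

$82,656.25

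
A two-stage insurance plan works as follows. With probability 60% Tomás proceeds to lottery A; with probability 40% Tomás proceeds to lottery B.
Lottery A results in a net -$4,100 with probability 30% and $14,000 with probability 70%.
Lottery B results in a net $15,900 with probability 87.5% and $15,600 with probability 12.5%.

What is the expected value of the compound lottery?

$11,487

EV(A) = 0.3 × (-4100) + 0.7 × 14000 = -1230 + 9800 = 8570
EV(B) = 0.875 × 15900 + 0.125 × 15600 = 13912.5 + 1950 = 15862.5
Overall = 0.6 × 8570 + 0.4 × 15862.5 = 5142 + 6345 = 11487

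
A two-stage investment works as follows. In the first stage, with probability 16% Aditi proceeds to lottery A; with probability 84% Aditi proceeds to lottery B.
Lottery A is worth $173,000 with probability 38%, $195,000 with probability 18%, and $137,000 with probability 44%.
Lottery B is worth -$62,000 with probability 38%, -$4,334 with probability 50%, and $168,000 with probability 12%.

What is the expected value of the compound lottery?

$21,102.92

EV(A) = 0.38 × 173000 + 0.18 × 195000 + 0.44 × 137000 = 65740 + 35100 + 60280 = 161120
EV(B) = 0.38 × (-62000) + 0.5 × (-4334) + 0.12 × 168000 = -23560 − 2167 + 20160 = -5567
Overall = 0.16 × 161120 + 0.84 × (-5567) = 25779.2 − 4676.28 = 21102.92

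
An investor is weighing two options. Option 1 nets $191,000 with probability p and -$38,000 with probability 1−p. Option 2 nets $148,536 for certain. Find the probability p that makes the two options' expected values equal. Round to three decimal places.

p·191000 + (1−p)·(-38000) = 148536
229000p − 38000 = 148536
p = (148536 + 38000) / 229000

p = 0.815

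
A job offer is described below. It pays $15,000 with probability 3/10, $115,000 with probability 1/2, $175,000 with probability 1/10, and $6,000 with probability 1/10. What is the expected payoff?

EV = 3/10 × 15000 + 1/2 × 115000 + 1/10 × 175000 + 1/10 × 6000 = 4500 + 57500 + 17500 + 600 = 80100

$80,100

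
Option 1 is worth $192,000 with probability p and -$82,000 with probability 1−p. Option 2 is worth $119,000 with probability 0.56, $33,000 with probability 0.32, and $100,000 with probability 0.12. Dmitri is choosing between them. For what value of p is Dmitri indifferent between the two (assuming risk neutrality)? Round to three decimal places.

EV(Option 2) = 0.56 × 119000 + 0.32 × 33000 + 0.12 × 100000 = 66640 + 10560 + 12000 = 89200
p·192000 + (1−p)·(-82000) = 89200
274000p − 82000 = 89200
p = (89200 + 82000) / 274000

p = 0.625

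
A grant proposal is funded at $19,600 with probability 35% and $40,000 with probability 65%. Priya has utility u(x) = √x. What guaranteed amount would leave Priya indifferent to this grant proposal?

E[u] = 0.35·√19600 + 0.65·√40000 = 0.35·140 + 0.65·200 = 179
CE = (179)² = 32041

$32,041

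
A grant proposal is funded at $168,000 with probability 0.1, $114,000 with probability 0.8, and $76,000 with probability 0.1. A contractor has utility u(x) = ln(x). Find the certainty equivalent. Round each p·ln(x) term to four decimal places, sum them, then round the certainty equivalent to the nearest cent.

$113,800.25

E[u] = 0.1·ln(168000) + 0.8·ln(114000) + 0.1·ln(76000) = 1.2032 + 9.3152 + 1.1238 = 11.6422
CE = e^11.6422 ≈ 113800.25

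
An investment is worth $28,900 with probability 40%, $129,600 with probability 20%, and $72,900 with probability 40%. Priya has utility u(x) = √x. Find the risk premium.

$5,136

E[u] = 0.4·√28900 + 0.2·√129600 + 0.4·√72900 = 0.4·170 + 0.2·360 + 0.4·270 = 248
CE = (248)² = 61504
Risk premium = EV − CE = 66640 − 61504 = 5136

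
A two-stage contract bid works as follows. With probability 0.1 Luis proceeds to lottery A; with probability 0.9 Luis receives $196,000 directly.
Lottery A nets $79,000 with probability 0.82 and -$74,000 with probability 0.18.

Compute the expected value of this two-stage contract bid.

EV(A) = 0.82 × 79000 + 0.18 × (-74000) = 64780 − 13320 = 51460
Branch B: 196000 (certain)
Overall = 0.1 × 51460 + 0.9 × 196000 = 5146 + 176400 = 181546

$181,546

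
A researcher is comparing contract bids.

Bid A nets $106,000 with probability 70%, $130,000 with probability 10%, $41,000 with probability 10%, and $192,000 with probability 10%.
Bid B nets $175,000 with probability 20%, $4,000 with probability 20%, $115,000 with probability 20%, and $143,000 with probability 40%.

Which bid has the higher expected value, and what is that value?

Bid A = 0.7 × 106000 + 0.1 × 130000 + 0.1 × 41000 + 0.1 × 192000 = 74200 + 13000 + 4100 + 19200 = 110500
Bid B = 0.2 × 175000 + 0.2 × 4000 + 0.2 × 115000 + 0.4 × 143000 = 35000 + 800 + 23000 + 57200 = 116000

Bid B ($116,000)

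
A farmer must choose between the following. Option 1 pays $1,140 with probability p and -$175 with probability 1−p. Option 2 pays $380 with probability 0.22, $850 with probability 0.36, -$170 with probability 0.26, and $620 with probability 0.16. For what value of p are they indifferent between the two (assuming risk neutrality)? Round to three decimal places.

p = 0.471

EV(Option 2) = 0.22 × 380 + 0.36 × 850 + 0.26 × (-170) + 0.16 × 620 = 83.6 + 306 − 44.2 + 99.2 = 444.6
p·1140 + (1−p)·(-175) = 444.6
1315p − 175 = 444.6
p = (444.6 + 175) / 1315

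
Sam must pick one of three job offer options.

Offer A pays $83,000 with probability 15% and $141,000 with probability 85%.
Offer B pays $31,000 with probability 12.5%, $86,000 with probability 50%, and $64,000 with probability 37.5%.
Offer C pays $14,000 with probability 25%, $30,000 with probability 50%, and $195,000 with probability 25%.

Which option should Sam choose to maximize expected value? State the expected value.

Offer A = 0.15 × 83000 + 0.85 × 141000 = 12450 + 119850 = 132300
Offer B = 0.125 × 31000 + 0.5 × 86000 + 0.375 × 64000 = 3875 + 43000 + 24000 = 70875
Offer C = 0.25 × 14000 + 0.5 × 30000 + 0.25 × 195000 = 3500 + 15000 + 48750 = 67250

Offer A ($132,300)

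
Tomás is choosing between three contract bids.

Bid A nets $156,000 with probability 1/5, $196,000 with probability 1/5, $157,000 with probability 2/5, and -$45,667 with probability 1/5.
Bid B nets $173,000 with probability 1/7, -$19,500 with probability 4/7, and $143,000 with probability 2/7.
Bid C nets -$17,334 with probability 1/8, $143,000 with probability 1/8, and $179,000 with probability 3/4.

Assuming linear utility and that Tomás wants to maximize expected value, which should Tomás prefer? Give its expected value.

Bid C ($149,958.25)

Bid A = 1/5 × 156000 + 1/5 × 196000 + 2/5 × 157000 + 1/5 × (-45667) = 31200 + 39200 + 62800 − 9133.4 = 124066.6
Bid B = 1/7 × 173000 + 4/7 × (-19500) + 2/7 × 143000 = 24714.2857 − 11142.8571 + 40857.1429 = 54428.5714
Bid C = 1/8 × (-17334) + 1/8 × 143000 + 3/4 × 179000 = -2166.75 + 17875 + 134250 = 149958.25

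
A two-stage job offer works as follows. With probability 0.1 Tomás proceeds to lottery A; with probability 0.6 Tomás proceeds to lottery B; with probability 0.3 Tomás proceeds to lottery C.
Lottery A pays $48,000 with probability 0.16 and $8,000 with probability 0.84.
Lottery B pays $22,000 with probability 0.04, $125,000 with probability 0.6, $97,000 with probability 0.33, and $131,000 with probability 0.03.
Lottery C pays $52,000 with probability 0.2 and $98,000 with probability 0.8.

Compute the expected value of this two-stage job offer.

$95,172

EV(A) = 0.16 × 48000 + 0.84 × 8000 = 7680 + 6720 = 14400
EV(B) = 0.04 × 22000 + 0.6 × 125000 + 0.33 × 97000 + 0.03 × 131000 = 880 + 75000 + 32010 + 3930 = 111820
EV(C) = 0.2 × 52000 + 0.8 × 98000 = 10400 + 78400 = 88800
Overall = 0.1 × 14400 + 0.6 × 111820 + 0.3 × 88800 = 1440 + 67092 + 26640 = 95172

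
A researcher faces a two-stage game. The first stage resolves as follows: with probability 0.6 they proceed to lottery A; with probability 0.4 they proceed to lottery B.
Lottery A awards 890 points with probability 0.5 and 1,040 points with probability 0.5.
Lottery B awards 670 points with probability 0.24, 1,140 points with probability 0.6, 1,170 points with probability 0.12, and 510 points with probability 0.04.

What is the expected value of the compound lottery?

981.24 points

EV(A) = 0.5 × 890 + 0.5 × 1040 = 445 + 520 = 965
EV(B) = 0.24 × 670 + 0.6 × 1140 + 0.12 × 1170 + 0.04 × 510 = 160.8 + 684 + 140.4 + 20.4 = 1005.6
Overall = 0.6 × 965 + 0.4 × 1005.6 = 579 + 402.24 = 981.24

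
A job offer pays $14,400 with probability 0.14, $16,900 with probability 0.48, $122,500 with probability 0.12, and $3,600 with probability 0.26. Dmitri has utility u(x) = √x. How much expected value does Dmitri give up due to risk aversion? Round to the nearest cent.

$7,049.76

E[u] = 0.14·√14400 + 0.48·√16900 + 0.12·√122500 + 0.26·√3600 = 0.14·120 + 0.48·130 + 0.12·350 + 0.26·60 = 136.8
CE = (136.8)² = 18714.24
Risk premium = EV − CE = 25764 − 18714.24 = 7049.76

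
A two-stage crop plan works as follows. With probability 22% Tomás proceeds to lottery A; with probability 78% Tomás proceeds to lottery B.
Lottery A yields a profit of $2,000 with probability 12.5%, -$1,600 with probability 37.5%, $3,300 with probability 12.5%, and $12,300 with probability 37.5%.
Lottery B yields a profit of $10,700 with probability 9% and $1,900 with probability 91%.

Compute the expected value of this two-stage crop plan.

$3,128.26

EV(A) = 0.125 × 2000 + 0.375 × (-1600) + 0.125 × 3300 + 0.375 × 12300 = 250 − 600 + 412.5 + 4612.5 = 4675
EV(B) = 0.09 × 10700 + 0.91 × 1900 = 963 + 1729 = 2692
Overall = 0.22 × 4675 + 0.78 × 2692 = 1028.5 + 2099.76 = 3128.26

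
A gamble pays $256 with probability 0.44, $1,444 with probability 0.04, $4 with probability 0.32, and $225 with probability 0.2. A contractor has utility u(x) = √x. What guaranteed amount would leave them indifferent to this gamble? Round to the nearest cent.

$148.84

E[u] = 0.44·√256 + 0.04·√1444 + 0.32·√4 + 0.2·√225 = 0.44·16 + 0.04·38 + 0.32·2 + 0.2·15 = 12.2
CE = (12.2)² = 148.84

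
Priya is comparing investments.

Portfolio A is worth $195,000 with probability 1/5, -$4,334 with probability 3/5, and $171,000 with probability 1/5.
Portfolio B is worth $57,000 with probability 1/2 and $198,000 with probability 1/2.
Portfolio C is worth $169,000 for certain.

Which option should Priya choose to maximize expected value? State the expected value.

Portfolio C ($169,000)

Portfolio A = 1/5 × 195000 + 3/5 × (-4334) + 1/5 × 171000 = 39000 − 2600.4 + 34200 = 70599.6
Portfolio B = 1/2 × 57000 + 1/2 × 198000 = 28500 + 99000 = 127500
Portfolio C: 169000 (certain)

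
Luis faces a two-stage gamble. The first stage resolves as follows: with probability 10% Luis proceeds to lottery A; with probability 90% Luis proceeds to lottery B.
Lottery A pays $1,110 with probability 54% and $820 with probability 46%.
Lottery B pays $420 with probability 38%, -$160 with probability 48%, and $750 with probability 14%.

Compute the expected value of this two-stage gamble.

EV(A) = 0.54 × 1110 + 0.46 × 820 = 599.4 + 377.2 = 976.6
EV(B) = 0.38 × 420 + 0.48 × (-160) + 0.14 × 750 = 159.6 − 76.8 + 105 = 187.8
Overall = 0.1 × 976.6 + 0.9 × 187.8 = 97.66 + 169.02 = 266.68

$266.68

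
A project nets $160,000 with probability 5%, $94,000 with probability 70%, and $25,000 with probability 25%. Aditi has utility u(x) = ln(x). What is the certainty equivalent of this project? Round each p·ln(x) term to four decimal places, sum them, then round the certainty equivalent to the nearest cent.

E[u] = 0.05·ln(160000) + 0.7·ln(94000) + 0.25·ln(25000) = 0.5991 + 8.0157 + 2.5317 = 11.1465
CE = e^11.1465 ≈ 69320.78

$69,320.78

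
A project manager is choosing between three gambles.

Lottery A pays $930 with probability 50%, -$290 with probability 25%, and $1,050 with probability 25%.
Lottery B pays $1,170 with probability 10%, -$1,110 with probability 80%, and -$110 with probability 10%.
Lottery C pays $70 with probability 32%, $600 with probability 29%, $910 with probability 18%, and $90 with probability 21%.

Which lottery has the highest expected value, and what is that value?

Lottery A = 0.5 × 930 + 0.25 × (-290) + 0.25 × 1050 = 465 − 72.5 + 262.5 = 655
Lottery B = 0.1 × 1170 + 0.8 × (-1110) + 0.1 × (-110) = 117 − 888 − 11 = -782
Lottery C = 0.32 × 70 + 0.29 × 600 + 0.18 × 910 + 0.21 × 90 = 22.4 + 174 + 163.8 + 18.9 = 379.1

Lottery A ($655)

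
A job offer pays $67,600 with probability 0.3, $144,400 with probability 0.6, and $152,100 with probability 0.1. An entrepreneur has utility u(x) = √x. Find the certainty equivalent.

$119,025

E[u] = 0.3·√67600 + 0.6·√144400 + 0.1·√152100 = 0.3·260 + 0.6·380 + 0.1·390 = 345
CE = (345)² = 119025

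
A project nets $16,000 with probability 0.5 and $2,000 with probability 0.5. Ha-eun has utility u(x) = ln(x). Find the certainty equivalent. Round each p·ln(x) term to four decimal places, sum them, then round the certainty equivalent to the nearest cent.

$5,657.29

E[u] = 0.5·ln(16000) + 0.5·ln(2000) = 4.8402 + 3.8005 = 8.6407
CE = e^8.6407 ≈ 5657.29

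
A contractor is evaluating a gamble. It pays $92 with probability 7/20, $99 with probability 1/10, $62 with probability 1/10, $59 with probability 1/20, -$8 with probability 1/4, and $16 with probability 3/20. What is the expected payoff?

EV = 7/20 × 92 + 1/10 × 99 + 1/10 × 62 + 1/20 × 59 + 1/4 × (-8) + 3/20 × 16 = 32.2 + 9.9 + 6.2 + 2.95 − 2 + 2.4 = 51.65

$51.65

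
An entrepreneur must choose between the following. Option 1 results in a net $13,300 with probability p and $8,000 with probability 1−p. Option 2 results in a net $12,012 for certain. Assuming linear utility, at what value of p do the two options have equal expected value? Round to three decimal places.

p·13300 + (1−p)·8000 = 12012
5300p + 8000 = 12012
p = (12012 − 8000) / 5300

p = 0.757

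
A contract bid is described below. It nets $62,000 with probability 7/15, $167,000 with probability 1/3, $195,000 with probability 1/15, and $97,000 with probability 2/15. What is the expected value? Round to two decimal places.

$110,533.33

EV = 7/15 × 62000 + 1/3 × 167000 + 1/15 × 195000 + 2/15 × 97000 = 28933.3333 + 55666.6667 + 13000 + 12933.3333 = 110533.3333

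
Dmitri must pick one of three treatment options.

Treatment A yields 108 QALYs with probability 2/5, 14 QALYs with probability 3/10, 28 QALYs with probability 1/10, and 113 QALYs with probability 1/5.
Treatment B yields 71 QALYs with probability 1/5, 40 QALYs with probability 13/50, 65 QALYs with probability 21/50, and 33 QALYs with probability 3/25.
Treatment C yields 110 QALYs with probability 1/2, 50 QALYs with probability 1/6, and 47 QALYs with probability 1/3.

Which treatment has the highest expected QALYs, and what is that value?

Treatment A = 2/5 × 108 + 3/10 × 14 + 1/10 × 28 + 1/5 × 113 = 43.2 + 4.2 + 2.8 + 22.6 = 72.8
Treatment B = 1/5 × 71 + 13/50 × 40 + 21/50 × 65 + 3/25 × 33 = 14.2 + 10.4 + 27.3 + 3.96 = 55.86
Treatment C = 1/2 × 110 + 1/6 × 50 + 1/3 × 47 = 55 + 8.3333 + 15.6667 = 79

Treatment C (79 QALYs)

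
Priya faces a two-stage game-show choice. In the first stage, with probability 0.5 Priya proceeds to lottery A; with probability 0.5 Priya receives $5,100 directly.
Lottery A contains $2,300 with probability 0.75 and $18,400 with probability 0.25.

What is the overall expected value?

EV(A) = 0.75 × 2300 + 0.25 × 18400 = 1725 + 4600 = 6325
Branch B: 5100 (certain)
Overall = 0.5 × 6325 + 0.5 × 5100 = 3162.5 + 2550 = 5712.5

$5,712.50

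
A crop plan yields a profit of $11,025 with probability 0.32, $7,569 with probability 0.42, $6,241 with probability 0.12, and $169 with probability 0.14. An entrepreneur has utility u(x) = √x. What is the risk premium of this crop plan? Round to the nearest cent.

E[u] = 0.32·√11025 + 0.42·√7569 + 0.12·√6241 + 0.14·√169 = 0.32·105 + 0.42·87 + 0.12·79 + 0.14·13 = 81.44
CE = (81.44)² = 6632.4736
Risk premium = EV − CE = 7479.56 − 6632.4736 = 847.0864

$847.09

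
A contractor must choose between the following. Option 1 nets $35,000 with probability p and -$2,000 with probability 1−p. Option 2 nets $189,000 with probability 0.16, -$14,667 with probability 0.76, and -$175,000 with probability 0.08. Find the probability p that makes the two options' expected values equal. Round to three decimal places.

p = 0.192

EV(Option 2) = 0.16 × 189000 + 0.76 × (-14667) + 0.08 × (-175000) = 30240 − 11146.92 − 14000 = 5093.08
p·35000 + (1−p)·(-2000) = 5093.08
37000p − 2000 = 5093.08
p = (5093.08 + 2000) / 37000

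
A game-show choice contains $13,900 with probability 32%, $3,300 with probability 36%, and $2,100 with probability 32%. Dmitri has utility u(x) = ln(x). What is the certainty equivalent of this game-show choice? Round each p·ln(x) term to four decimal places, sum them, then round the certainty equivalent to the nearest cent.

$4,524.22

E[u] = 0.32·ln(13900) + 0.36·ln(3300) + 0.32·ln(2100) = 3.0527 + 2.9166 + 2.4479 = 8.4172
CE = e^8.4172 ≈ 4524.22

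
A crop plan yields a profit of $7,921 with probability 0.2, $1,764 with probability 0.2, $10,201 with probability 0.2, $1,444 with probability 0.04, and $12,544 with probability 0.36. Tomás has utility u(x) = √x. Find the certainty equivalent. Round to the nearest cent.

E[u] = 0.2·√7921 + 0.2·√1764 + 0.2·√10201 + 0.04·√1444 + 0.36·√12544 = 0.2·89 + 0.2·42 + 0.2·101 + 0.04·38 + 0.36·112 = 88.24
CE = (88.24)² = 7786.2976

$7,786.30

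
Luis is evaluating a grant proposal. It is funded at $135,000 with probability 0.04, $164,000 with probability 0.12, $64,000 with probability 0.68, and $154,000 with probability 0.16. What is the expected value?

EV = 0.04 × 135000 + 0.12 × 164000 + 0.68 × 64000 + 0.16 × 154000 = 5400 + 19680 + 43520 + 24640 = 93240

$93,240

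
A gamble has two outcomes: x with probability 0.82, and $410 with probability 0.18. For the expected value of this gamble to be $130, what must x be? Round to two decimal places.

x = $68.54

0.82·x + 0.18·410 = 130
0.82·x = 130 − 73.8 = 56.2
x = 56.2 / 0.82 = 68.5366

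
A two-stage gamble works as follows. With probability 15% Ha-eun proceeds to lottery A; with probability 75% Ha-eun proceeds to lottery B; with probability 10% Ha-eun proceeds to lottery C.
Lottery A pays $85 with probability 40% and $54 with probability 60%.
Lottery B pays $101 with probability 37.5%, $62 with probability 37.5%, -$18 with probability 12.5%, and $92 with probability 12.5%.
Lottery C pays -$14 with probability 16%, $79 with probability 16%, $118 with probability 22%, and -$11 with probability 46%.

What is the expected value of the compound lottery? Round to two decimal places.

EV(A) = 0.4 × 85 + 0.6 × 54 = 34 + 32.4 = 66.4
EV(B) = 0.375 × 101 + 0.375 × 62 + 0.125 × (-18) + 0.125 × 92 = 37.875 + 23.25 − 2.25 + 11.5 = 70.375
EV(C) = 0.16 × (-14) + 0.16 × 79 + 0.22 × 118 + 0.46 × (-11) = -2.24 + 12.64 + 25.96 − 5.06 = 31.3
Overall = 0.15 × 66.4 + 0.75 × 70.375 + 0.1 × 31.3 = 9.96 + 52.78125 + 3.13 = 65.87125

$65.87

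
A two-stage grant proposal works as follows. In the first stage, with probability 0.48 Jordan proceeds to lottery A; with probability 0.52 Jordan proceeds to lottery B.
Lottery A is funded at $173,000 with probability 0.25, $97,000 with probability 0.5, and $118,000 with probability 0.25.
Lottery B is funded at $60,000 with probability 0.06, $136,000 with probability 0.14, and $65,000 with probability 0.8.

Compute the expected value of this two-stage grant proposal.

$97,012.80

EV(A) = 0.25 × 173000 + 0.5 × 97000 + 0.25 × 118000 = 43250 + 48500 + 29500 = 121250
EV(B) = 0.06 × 60000 + 0.14 × 136000 + 0.8 × 65000 = 3600 + 19040 + 52000 = 74640
Overall = 0.48 × 121250 + 0.52 × 74640 = 58200 + 38812.8 = 97012.8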